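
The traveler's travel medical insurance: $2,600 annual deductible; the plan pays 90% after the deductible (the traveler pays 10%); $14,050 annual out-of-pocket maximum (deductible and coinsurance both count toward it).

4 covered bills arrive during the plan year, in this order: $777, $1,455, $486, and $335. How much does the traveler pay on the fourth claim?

#1 ($777): all of it applies to the deductible. Traveler pays $777; OOP now $777.
#2 ($1,455): all of it applies to the deductible. Cost to traveler: $1,455. OOP to date $2,232.
#3 ($486): deductible takes $368, $118 remains; coinsurance $118 × 10% = $11.80. Traveler pays $379.80; OOP now $2,611.80.
#4 ($335): deductible met; 10% of $335 = $33.50. Cost to traveler: $33.50. OOP to date $2,645.30.

$33.50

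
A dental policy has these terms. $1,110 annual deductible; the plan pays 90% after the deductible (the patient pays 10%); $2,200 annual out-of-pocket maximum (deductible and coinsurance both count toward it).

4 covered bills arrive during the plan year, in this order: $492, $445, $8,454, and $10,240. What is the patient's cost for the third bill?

$1,001.10

Claim 1 ($492): all of it applies to the deductible. Patient pays $492; OOP now $492.
Claim 2 ($445): fully absorbed by the deductible. Patient pays $445; OOP now $937.
Claim 3 ($8,454): $173 to deductible, leaving $8,281; 10% of $8,281 = $828.10. Patient pays $1,001.10; OOP now $1,938.10.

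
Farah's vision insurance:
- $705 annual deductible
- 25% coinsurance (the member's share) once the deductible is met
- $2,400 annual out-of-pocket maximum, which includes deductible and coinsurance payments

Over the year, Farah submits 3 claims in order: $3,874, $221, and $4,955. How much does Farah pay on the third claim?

Claim 1 ($3,874): deductible takes $705, $3,169 remains; member's 25% is $792.25. Member owes $1,497.25 (running OOP $1,497.25).
Claim 2 ($221): deductible already satisfied, so member's share is 25% × $221 = $55.25. Member owes $55.25 (running OOP $1,552.50).
Claim 3 ($4,955): deductible already satisfied, so member's share is 25% × $4,955 = $1,238.75. That would push OOP to $2,791.25, over the $2,400 cap, so member pays $2,400 − $1,552.50 = $847.50.

$847.50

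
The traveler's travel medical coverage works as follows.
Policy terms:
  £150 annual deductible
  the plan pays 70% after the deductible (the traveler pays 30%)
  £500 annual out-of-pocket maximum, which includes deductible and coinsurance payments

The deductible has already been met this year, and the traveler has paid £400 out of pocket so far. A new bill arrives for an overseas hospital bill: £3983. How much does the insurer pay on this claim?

The deductible is already satisfied, so the full bill goes to coinsurance.
Traveler's 30% share of £3983 is £1194.90.
That would bring total out-of-pocket to £1594.90, past the £500 cap. The traveler is capped at £500 − £400 = £100 on this claim.
The insurer covers the remainder: £3983 − £100 = £3883.

£3883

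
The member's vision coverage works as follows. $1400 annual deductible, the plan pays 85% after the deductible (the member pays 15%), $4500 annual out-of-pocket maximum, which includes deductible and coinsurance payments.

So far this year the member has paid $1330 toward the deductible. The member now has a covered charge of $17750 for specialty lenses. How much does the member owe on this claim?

$2722

Remaining deductible: $1400 − $1330 = $70.
After the $70 deductible portion, $17750 − $70 = $17680 is subject to coinsurance.
Member's 15% share of $17680 is $2652.
That puts the member's cost at $70 + $2652 = $2722 before any cap.
Year-to-date out-of-pocket becomes $1330 + $2722 = $4052, still under the $4500 maximum, so no cap applies.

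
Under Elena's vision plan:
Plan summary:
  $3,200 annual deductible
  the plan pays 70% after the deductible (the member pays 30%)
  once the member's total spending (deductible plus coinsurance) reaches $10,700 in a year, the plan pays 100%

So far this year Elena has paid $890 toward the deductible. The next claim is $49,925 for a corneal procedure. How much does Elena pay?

Remaining deductible: $3,200 − $890 = $2,310.
The remaining $47,615 (= $49,925 − $2,310) moves to coinsurance.
Member's 30% share of $47,615 is $14,284.50.
That puts the member's cost at $2,310 + $14,284.50 = $16,594.50 before any cap.
Adding $16,594.50 to the $890 already spent would give $17,484.50, which exceeds the $10,700 cap; the member pays just $10,700 − $890 = $9,810.

$9,810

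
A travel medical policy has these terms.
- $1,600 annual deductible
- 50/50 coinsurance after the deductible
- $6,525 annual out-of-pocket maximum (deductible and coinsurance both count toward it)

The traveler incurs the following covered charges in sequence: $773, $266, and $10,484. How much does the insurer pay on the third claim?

#1 ($773): all of it applies to the deductible. Cost to traveler: $773. OOP to date $773. Plan pays $773 − $773 = $0.
#2 ($266): entire amount goes to the deductible. Traveler owes $266 (running OOP $1,039). Plan pays $266 − $266 = $0.
#3 ($10,484): $561 to deductible, leaving $9,923; 50% of $9,923 = $4,961.50. Claim cost before the cap: $561 + $4,961.50 = $5,522.50. Adding that to $1,039 gives $6,561.50, past the $6,525 cap; traveler pays only $6,525 − $1,039 = $5,486. Insurer: $10,484 − $5,486 = $4,998.

$4,998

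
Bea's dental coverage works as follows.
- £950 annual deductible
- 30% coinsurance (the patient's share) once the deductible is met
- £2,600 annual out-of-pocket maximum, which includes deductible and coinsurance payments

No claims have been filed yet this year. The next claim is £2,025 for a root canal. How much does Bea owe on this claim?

Deductible not yet touched, so the first £950 of the bill goes to the deductible.
The remaining £1,075 (= £2,025 − £950) moves to coinsurance.
Coinsurance: £1,075 × 30% = £322.50.
Patient responsibility before any cap: £950 + £322.50 = £1,272.50.
Cumulative spending £0 + £1,272.50 = £1,272.50 stays under the £2,600 maximum.

£1,272.50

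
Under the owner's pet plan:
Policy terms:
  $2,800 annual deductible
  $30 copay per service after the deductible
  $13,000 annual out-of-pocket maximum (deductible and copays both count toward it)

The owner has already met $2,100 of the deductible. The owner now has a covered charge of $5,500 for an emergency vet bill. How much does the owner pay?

$2,100 of the $2,800 deductible is already met, leaving $700.
The remaining $4,800 (= $5,500 − $700) moves to the copay.
Copay on this service: $30.
Owner responsibility before any cap: $700 + $30 = $730.
Year-to-date out-of-pocket becomes $2,100 + $730 = $2,830, still under the $13,000 maximum, so no cap applies.

$730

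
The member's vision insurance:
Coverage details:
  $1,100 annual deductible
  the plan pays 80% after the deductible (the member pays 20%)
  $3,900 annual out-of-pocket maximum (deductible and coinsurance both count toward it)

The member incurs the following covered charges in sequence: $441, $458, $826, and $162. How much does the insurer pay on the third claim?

Claim 1 — $441: all of it applies to the deductible. Member owes $441 (running OOP $441). Insurer: $441 − $441 = $0.
Claim 2 — $458: fully absorbed by the deductible. Cost to member: $458. OOP to date $899. Insurer: $458 − $458 = $0.
Claim 3 — $826: $201 to deductible, leaving $625; 20% of $625 = $125. Member owes $326 (running OOP $1,225). Insurer: $826 − $326 = $500.

$500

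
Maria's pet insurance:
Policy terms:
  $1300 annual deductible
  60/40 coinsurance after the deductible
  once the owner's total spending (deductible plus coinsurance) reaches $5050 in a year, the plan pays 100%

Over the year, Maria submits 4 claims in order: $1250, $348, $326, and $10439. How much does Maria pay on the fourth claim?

$3500.40

#1 ($1250): fully absorbed by the deductible. Cost to owner: $1250. OOP to date $1250.
#2 ($348): deductible takes $50, $298 remains; owner's 40% is $119.20. Cost to owner: $169.20. OOP to date $1419.20.
#3 ($326): deductible already satisfied, so owner's share is 40% × $326 = $130.40. Cost to owner: $130.40. OOP to date $1549.60.
#4 ($10439): deductible already satisfied, so owner's share is 40% × $10439 = $4175.60. Adding that to $1549.60 gives $5725.20, past the $5050 cap; owner pays only $5050 − $1549.60 = $3500.40.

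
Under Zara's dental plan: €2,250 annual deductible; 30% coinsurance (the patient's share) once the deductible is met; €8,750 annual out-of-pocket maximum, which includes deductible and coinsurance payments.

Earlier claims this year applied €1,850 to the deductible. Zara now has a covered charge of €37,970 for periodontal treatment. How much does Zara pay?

€6,900

Remaining deductible: €2,250 − €1,850 = €400.
The remaining €37,570 (= €37,970 − €400) moves to coinsurance.
Coinsurance: €37,570 × 30% = €11,271.
That puts the patient's cost at €400 + €11,271 = €11,671 before any cap.
Adding €11,671 to the €1,850 already spent would give €13,521, which exceeds the €8,750 cap; the patient pays just €8,750 − €1,850 = €6,900.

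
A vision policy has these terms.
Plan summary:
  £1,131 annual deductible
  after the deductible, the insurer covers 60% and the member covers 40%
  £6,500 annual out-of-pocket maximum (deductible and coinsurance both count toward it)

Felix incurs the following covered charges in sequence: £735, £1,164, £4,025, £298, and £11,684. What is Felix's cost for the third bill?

#1 (£735): entire amount goes to the deductible. Member owes £735 (running OOP £735).
#2 (£1,164): deductible takes £396, £768 remains; coinsurance £768 × 40% = £307.20. Cost to member: £703.20. OOP to date £1,438.20.
#3 (£4,025): deductible already satisfied, so member's share is 40% × £4,025 = £1,610. Member pays £1,610; OOP now £3,048.20.

£1,610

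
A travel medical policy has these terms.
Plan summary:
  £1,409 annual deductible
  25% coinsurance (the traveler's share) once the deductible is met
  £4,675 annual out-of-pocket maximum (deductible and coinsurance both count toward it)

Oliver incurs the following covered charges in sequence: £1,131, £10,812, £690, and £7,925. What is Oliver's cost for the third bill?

Bill 1, £1,131: entire amount goes to the deductible. Cost to traveler: £1,131. OOP to date £1,131.
Bill 2, £10,812: deductible takes £278, £10,534 remains; traveler's 25% is £2,633.50. Traveler owes £2,911.50 (running OOP £4,042.50).
Bill 3, £690: deductible met; 25% of £690 = £172.50. Traveler owes £172.50 (running OOP £4,215).

£172.50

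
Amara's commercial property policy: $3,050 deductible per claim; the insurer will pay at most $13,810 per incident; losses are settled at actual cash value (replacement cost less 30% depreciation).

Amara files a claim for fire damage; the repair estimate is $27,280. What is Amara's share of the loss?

$13,470

At 30% depreciation, ACV = $27,280 − $8,184 = $19,096.
Less the $3,050 deductible: $19,096 − $3,050 = $16,046.
$16,046 exceeds the $13,810 limit, so the insurer pays the limit: $13,810.
Business's share is the uncovered remainder: $27,280 − $13,810 = $13,470.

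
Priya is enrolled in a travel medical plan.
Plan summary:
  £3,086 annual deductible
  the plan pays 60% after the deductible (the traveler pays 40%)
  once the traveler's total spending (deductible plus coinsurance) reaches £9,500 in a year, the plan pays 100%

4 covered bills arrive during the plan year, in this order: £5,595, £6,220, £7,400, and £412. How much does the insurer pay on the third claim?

Claim 1 — £5,595: £3,086 finishes the deductible; £2,509 goes to coinsurance; 40% of £2,509 = £1,003.60. Cost to traveler: £4,089.60. OOP to date £4,089.60. Plan pays £5,595 − £4,089.60 = £1,505.40.
Claim 2 — £6,220: 40% coinsurance on £6,220 = £2,488. Traveler pays £2,488; OOP now £6,577.60. Plan pays £6,220 − £2,488 = £3,732.
Claim 3 — £7,400: 40% coinsurance on £7,400 = £2,960. That would push OOP to £9,537.60, over the £9,500 cap, so traveler pays £9,500 − £6,577.60 = £2,922.40. Insurer: £7,400 − £2,922.40 = £4,477.60.

£4,477.60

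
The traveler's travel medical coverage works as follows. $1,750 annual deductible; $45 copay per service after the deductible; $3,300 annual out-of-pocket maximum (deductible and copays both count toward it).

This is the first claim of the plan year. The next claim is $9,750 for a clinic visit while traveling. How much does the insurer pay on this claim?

$7,955

Nothing has been paid toward the $1,750 deductible, so the first $1,750 of this charge is applied there.
The remaining $8,000 (= $9,750 − $1,750) moves to the copay.
Copay on this service: $45.
Traveler responsibility before any cap: $1,750 + $45 = $1,795.
Total out-of-pocket so far would be $0 + $1,795 = $1,795, below the $3,300 cap — no reduction.
Insurer pays the balance: $9,750 − $1,795 = $7,955.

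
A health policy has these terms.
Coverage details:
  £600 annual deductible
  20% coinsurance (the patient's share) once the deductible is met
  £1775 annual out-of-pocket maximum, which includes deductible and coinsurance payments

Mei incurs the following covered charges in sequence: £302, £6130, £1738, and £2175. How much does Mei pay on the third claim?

#1 (£302): fully absorbed by the deductible. Cost to patient: £302. OOP to date £302.
#2 (£6130): £298 to deductible, leaving £5832; patient's 20% is £1166.40. Cost to patient: £1464.40. OOP to date £1766.40.
#3 (£1738): 20% coinsurance on £1738 = £347.60. OOP would hit £2114 > £1775, so the cap limits the patient to £1775 − £1766.40 = £8.60.

£8.60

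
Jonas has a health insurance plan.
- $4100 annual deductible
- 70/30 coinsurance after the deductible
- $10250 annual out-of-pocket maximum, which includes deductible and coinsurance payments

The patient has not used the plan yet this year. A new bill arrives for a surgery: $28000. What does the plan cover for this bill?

$17750

Deductible not yet touched, so the first $4100 of the bill goes to the deductible.
That leaves $28000 − $4100 = $23900 for coinsurance.
Coinsurance: $23900 × 30% = $7170.
Patient responsibility before any cap: $4100 + $7170 = $11270.
That would bring total out-of-pocket to $11270, past the $10250 cap. The patient is capped at $10250 − $0 = $10250 on this claim.
The plan picks up $28000 − $10250 = $17750.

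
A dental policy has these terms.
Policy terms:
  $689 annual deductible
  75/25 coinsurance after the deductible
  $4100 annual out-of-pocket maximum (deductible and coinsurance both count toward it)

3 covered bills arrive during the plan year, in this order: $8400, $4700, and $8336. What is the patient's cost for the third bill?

Bill 1, $8400: $689 finishes the deductible; $7711 goes to coinsurance; 25% of $7711 = $1927.75. Patient pays $2616.75; OOP now $2616.75.
Bill 2, $4700: deductible already satisfied, so patient's share is 25% × $4700 = $1175. Patient owes $1175 (running OOP $3791.75).
Bill 3, $8336: 25% coinsurance on $8336 = $2084. That would push OOP to $5875.75, over the $4100 cap, so patient pays $4100 − $3791.75 = $308.25.

$308.25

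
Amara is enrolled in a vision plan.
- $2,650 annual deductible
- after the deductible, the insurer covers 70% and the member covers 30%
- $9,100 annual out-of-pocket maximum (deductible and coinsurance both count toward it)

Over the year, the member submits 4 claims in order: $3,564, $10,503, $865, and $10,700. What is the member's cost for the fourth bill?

$2,765.40

#1 ($3,564): deductible takes $2,650, $914 remains; member's 30% is $274.20. Member owes $2,924.20 (running OOP $2,924.20).
#2 ($10,503): 30% coinsurance on $10,503 = $3,150.90. Member pays $3,150.90; OOP now $6,075.10.
#3 ($865): deductible already satisfied, so member's share is 30% × $865 = $259.50. Cost to member: $259.50. OOP to date $6,334.60.
#4 ($10,700): deductible met; 30% of $10,700 = $3,210. Adding that to $6,334.60 gives $9,544.60, past the $9,100 cap; member pays only $9,100 − $6,334.60 = $2,765.40.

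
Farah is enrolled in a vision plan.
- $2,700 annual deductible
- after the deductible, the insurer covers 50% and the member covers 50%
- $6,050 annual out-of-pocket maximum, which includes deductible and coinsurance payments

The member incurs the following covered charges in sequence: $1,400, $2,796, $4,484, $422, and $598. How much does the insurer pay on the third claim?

Claim 1 ($1,400): entire amount goes to the deductible. Member owes $1,400 (running OOP $1,400). Plan pays $1,400 − $1,400 = $0.
Claim 2 ($2,796): $1,300 finishes the deductible; $1,496 goes to coinsurance; member's 50% is $748. Member owes $2,048 (running OOP $3,448). Plan pays $2,796 − $2,048 = $748.
Claim 3 ($4,484): deductible already satisfied, so member's share is 50% × $4,484 = $2,242. Cost to member: $2,242. OOP to date $5,690. Insurer: $4,484 − $2,242 = $2,242.

$2,242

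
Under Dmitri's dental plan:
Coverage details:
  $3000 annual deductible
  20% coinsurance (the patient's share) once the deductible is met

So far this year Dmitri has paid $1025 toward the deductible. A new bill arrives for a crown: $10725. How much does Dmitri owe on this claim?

Deductible still to meet: $3000 − $1025 = $1975.
That leaves $10725 − $1975 = $8750 for coinsurance.
Patient's 20% share of $8750 is $1750.
That puts the patient's cost at $1975 + $1750 = $3725.

$3725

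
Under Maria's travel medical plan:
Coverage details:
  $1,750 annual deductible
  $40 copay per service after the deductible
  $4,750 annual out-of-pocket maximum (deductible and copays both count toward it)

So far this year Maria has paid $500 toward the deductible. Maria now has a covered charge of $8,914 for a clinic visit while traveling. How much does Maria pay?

Deductible still to meet: $1,750 − $500 = $1,250.
That leaves $8,914 − $1,250 = $7,664 for the copay.
Copay on this service: $40.
That puts the traveler's cost at $1,250 + $40 = $1,290 before any cap.
Year-to-date out-of-pocket becomes $500 + $1,290 = $1,790, still under the $4,750 maximum, so no cap applies.

$1,290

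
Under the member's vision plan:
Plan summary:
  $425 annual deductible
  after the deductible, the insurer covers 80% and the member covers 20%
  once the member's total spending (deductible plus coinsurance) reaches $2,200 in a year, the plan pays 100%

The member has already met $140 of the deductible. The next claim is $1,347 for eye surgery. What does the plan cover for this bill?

$849.60

Deductible still to meet: $425 − $140 = $285.
After the $285 deductible portion, $1,347 − $285 = $1,062 is subject to coinsurance.
Member's 20% share of $1,062 is $212.40.
That puts the member's cost at $285 + $212.40 = $497.40 before any cap.
Cumulative spending $140 + $497.40 = $637.40 stays under the $2,200 maximum.
The insurer covers the remainder: $1,347 − $497.40 = $849.60.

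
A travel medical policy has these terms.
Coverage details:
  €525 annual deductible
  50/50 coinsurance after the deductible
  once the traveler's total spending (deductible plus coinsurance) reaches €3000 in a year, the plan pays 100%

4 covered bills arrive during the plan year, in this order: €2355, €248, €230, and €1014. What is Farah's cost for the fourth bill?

#1 (€2355): €525 finishes the deductible; €1830 goes to coinsurance; 50% of €1830 = €915. Cost to traveler: €1440. OOP to date €1440.
#2 (€248): deductible met; 50% of €248 = €124. Traveler pays €124; OOP now €1564.
#3 (€230): deductible met; 50% of €230 = €115. Traveler pays €115; OOP now €1679.
#4 (€1014): 50% coinsurance on €1014 = €507. Traveler owes €507 (running OOP €2186).

€507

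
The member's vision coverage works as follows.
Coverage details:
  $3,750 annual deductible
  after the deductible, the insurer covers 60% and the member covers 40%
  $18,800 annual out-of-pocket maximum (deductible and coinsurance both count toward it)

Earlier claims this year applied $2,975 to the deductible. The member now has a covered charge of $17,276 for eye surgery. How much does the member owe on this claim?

$7,375.40

$2,975 of the $3,750 deductible is already met, leaving $775.
After the $775 deductible portion, $17,276 − $775 = $16,501 is subject to coinsurance.
40% of $16,501 = $6,600.40 falls to the member.
Member responsibility before any cap: $775 + $6,600.40 = $7,375.40.
Cumulative spending $2,975 + $7,375.40 = $10,350.40 stays under the $18,800 maximum.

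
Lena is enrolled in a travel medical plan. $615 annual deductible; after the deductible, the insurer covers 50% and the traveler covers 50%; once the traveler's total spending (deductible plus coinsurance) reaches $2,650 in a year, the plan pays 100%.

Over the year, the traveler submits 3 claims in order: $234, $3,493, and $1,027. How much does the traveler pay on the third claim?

#1 ($234): all of it applies to the deductible. Traveler owes $234 (running OOP $234).
#2 ($3,493): $381 finishes the deductible; $3,112 goes to coinsurance; coinsurance $3,112 × 50% = $1,556. Cost to traveler: $1,937. OOP to date $2,171.
#3 ($1,027): 50% coinsurance on $1,027 = $513.50. Adding that to $2,171 gives $2,684.50, past the $2,650 cap; traveler pays only $2,650 − $2,171 = $479.

$479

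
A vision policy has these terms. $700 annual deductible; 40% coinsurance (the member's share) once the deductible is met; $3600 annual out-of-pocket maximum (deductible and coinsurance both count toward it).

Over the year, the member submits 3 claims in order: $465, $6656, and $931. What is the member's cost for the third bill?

$331.60

Claim 1 — $465: entire amount goes to the deductible. Cost to member: $465. OOP to date $465.
Claim 2 — $6656: $235 to deductible, leaving $6421; coinsurance $6421 × 40% = $2568.40. Member pays $2803.40; OOP now $3268.40.
Claim 3 — $931: deductible met; 40% of $931 = $372.40. That would push OOP to $3640.80, over the $3600 cap, so member pays $3600 − $3268.40 = $331.60.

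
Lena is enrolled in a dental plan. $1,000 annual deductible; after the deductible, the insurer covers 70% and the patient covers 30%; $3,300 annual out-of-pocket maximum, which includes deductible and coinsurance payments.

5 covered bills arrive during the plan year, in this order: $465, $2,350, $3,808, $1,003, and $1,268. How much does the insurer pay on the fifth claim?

#1 ($465): fully absorbed by the deductible. Patient owes $465 (running OOP $465). Insurer: $465 − $465 = $0.
#2 ($2,350): deductible takes $535, $1,815 remains; coinsurance $1,815 × 30% = $544.50. Patient pays $1,079.50; OOP now $1,544.50. Insurer: $2,350 − $1,079.50 = $1,270.50.
#3 ($3,808): deductible met; 30% of $3,808 = $1,142.40. Cost to patient: $1,142.40. OOP to date $2,686.90. Plan pays $3,808 − $1,142.40 = $2,665.60.
#4 ($1,003): 30% coinsurance on $1,003 = $300.90. Patient pays $300.90; OOP now $2,987.80. Plan pays $1,003 − $300.90 = $702.10.
#5 ($1,268): deductible met; 30% of $1,268 = $380.40. Adding that to $2,987.80 gives $3,368.20, past the $3,300 cap; patient pays only $3,300 − $2,987.80 = $312.20. Insurer: $1,268 − $312.20 = $955.80.

$955.80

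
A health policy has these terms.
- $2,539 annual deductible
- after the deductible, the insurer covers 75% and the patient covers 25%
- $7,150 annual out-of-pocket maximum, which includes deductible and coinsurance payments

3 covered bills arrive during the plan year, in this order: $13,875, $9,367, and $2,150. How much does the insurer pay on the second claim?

#1 ($13,875): $2,539 to deductible, leaving $11,336; 25% of $11,336 = $2,834. Patient pays $5,373; OOP now $5,373. Insurer: $13,875 − $5,373 = $8,502.
#2 ($9,367): deductible already satisfied, so patient's share is 25% × $9,367 = $2,341.75. That would push OOP to $7,714.75, over the $7,150 cap, so patient pays $7,150 − $5,373 = $1,777. Plan pays $9,367 − $1,777 = $7,590.

$7,590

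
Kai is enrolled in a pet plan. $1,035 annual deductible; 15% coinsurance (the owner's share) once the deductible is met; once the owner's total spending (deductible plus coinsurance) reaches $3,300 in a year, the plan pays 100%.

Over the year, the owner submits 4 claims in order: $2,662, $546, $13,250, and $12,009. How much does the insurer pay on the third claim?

Claim 1 ($2,662): $1,035 finishes the deductible; $1,627 goes to coinsurance; coinsurance $1,627 × 15% = $244.05. Owner pays $1,279.05; OOP now $1,279.05. Insurer: $2,662 − $1,279.05 = $1,382.95.
Claim 2 ($546): deductible already satisfied, so owner's share is 15% × $546 = $81.90. Owner pays $81.90; OOP now $1,360.95. Insurer: $546 − $81.90 = $464.10.
Claim 3 ($13,250): 15% coinsurance on $13,250 = $1,987.50. That would push OOP to $3,348.45, over the $3,300 cap, so owner pays $3,300 − $1,360.95 = $1,939.05. Plan pays $13,250 − $1,939.05 = $11,310.95.

$11,310.95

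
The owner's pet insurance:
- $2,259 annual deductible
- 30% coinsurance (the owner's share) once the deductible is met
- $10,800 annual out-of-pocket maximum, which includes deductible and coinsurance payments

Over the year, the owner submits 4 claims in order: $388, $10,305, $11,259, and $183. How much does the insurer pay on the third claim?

Bill 1, $388: entire amount goes to the deductible. Owner owes $388 (running OOP $388). Insurer: $388 − $388 = $0.
Bill 2, $10,305: $1,871 finishes the deductible; $8,434 goes to coinsurance; owner's 30% is $2,530.20. Owner owes $4,401.20 (running OOP $4,789.20). Insurer: $10,305 − $4,401.20 = $5,903.80.
Bill 3, $11,259: deductible already satisfied, so owner's share is 30% × $11,259 = $3,377.70. Owner pays $3,377.70; OOP now $8,166.90. Plan pays $11,259 − $3,377.70 = $7,881.30.

$7,881.30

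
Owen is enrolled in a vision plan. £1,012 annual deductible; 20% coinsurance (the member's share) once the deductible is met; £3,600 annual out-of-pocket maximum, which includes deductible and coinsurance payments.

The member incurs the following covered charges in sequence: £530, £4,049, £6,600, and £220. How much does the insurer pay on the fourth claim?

£176

Claim 1 — £530: all of it applies to the deductible. Member pays £530; OOP now £530. Insurer: £530 − £530 = £0.
Claim 2 — £4,049: £482 to deductible, leaving £3,567; coinsurance £3,567 × 20% = £713.40. Member pays £1,195.40; OOP now £1,725.40. Insurer: £4,049 − £1,195.40 = £2,853.60.
Claim 3 — £6,600: 20% coinsurance on £6,600 = £1,320. Cost to member: £1,320. OOP to date £3,045.40. Plan pays £6,600 − £1,320 = £5,280.
Claim 4 — £220: deductible met; 20% of £220 = £44. Cost to member: £44. OOP to date £3,089.40. Plan pays £220 − £44 = £176.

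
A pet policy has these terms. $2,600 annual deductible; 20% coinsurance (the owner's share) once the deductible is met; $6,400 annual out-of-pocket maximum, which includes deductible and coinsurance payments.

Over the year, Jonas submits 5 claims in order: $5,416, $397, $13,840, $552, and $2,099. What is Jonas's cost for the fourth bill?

$110.40

Bill 1, $5,416: $2,600 to deductible, leaving $2,816; 20% of $2,816 = $563.20. Cost to owner: $3,163.20. OOP to date $3,163.20.
Bill 2, $397: deductible already satisfied, so owner's share is 20% × $397 = $79.40. Owner pays $79.40; OOP now $3,242.60.
Bill 3, $13,840: deductible already satisfied, so owner's share is 20% × $13,840 = $2,768. Cost to owner: $2,768. OOP to date $6,010.60.
Bill 4, $552: deductible met; 20% of $552 = $110.40. Cost to owner: $110.40. OOP to date $6,121.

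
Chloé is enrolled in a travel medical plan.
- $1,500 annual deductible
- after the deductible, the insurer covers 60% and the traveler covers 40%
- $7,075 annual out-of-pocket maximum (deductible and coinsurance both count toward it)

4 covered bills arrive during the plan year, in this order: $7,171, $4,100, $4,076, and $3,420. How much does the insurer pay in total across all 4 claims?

Bill 1, $7,171: $1,500 finishes the deductible; $5,671 goes to coinsurance; coinsurance $5,671 × 40% = $2,268.40. Traveler owes $3,768.40 (running OOP $3,768.40). Insurer: $7,171 − $3,768.40 = $3,402.60.
Bill 2, $4,100: 40% coinsurance on $4,100 = $1,640. Traveler pays $1,640; OOP now $5,408.40. Plan pays $4,100 − $1,640 = $2,460.
Bill 3, $4,076: 40% coinsurance on $4,076 = $1,630.40. Traveler pays $1,630.40; OOP now $7,038.80. Insurer: $4,076 − $1,630.40 = $2,445.60.
Bill 4, $3,420: 40% coinsurance on $3,420 = $1,368. OOP would hit $8,406.80 > $7,075, so the cap limits the traveler to $7,075 − $7,038.80 = $36.20. Insurer: $3,420 − $36.20 = $3,383.80.
Insurer total: $3,402.60 + $2,460 + $2,445.60 + $3,383.80 = $11,692.

$11,692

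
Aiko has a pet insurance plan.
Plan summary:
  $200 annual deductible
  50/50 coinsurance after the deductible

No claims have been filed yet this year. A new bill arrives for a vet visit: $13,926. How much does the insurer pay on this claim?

The full $200 deductible is still open; $200 of this bill applies to it.
The remaining $13,726 (= $13,926 − $200) moves to coinsurance.
50% of $13,726 = $6,863 falls to the owner.
Owner responsibility: $200 + $6,863 = $7,063.
The plan picks up $13,926 − $7,063 = $6,863.

$6,863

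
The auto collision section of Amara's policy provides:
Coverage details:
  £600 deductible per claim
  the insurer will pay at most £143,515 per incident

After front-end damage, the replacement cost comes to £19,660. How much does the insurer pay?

Less the £600 deductible: £19,660 − £600 = £19,060.
£19,060 is within the £143,515 limit, so the insurer pays £19,060.

£19,060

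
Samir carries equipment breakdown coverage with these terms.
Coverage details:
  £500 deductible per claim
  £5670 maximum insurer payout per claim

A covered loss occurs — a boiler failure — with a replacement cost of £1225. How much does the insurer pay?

Subtract the deductible: £1225 − £500 = £725.
That's under the £5670 cap, so the insurer reimburses the full £725.

£725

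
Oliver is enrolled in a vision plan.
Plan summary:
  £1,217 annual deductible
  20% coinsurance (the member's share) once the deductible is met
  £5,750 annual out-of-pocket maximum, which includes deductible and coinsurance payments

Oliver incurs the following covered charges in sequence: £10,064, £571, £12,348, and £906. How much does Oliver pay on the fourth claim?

Bill 1, £10,064: deductible takes £1,217, £8,847 remains; member's 20% is £1,769.40. Member pays £2,986.40; OOP now £2,986.40.
Bill 2, £571: 20% coinsurance on £571 = £114.20. Member pays £114.20; OOP now £3,100.60.
Bill 3, £12,348: deductible already satisfied, so member's share is 20% × £12,348 = £2,469.60. Cost to member: £2,469.60. OOP to date £5,570.20.
Bill 4, £906: deductible already satisfied, so member's share is 20% × £906 = £181.20. Adding that to £5,570.20 gives £5,751.40, past the £5,750 cap; member pays only £5,750 − £5,570.20 = £179.80.

£179.80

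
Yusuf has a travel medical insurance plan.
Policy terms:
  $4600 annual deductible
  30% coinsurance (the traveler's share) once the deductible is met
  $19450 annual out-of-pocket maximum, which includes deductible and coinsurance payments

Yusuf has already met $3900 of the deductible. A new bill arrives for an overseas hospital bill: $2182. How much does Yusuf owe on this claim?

$3900 of the $4600 deductible is already met, leaving $700.
After the $700 deductible portion, $2182 − $700 = $1482 is subject to coinsurance.
30% of $1482 = $444.60 falls to the traveler.
So the traveler owes $700 + $444.60 = $1144.60 before any cap.
Year-to-date out-of-pocket becomes $3900 + $1144.60 = $5044.60, still under the $19450 maximum, so no cap applies.

$1144.60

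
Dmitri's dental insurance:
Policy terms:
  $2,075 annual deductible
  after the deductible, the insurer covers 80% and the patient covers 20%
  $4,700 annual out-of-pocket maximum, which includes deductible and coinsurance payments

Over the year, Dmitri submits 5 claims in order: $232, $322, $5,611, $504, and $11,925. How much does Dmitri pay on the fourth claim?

$100.80

Claim 1 — $232: entire amount goes to the deductible. Patient pays $232; OOP now $232.
Claim 2 — $322: entire amount goes to the deductible. Patient owes $322 (running OOP $554).
Claim 3 — $5,611: deductible takes $1,521, $4,090 remains; 20% of $4,090 = $818. Patient pays $2,339; OOP now $2,893.
Claim 4 — $504: deductible already satisfied, so patient's share is 20% × $504 = $100.80. Patient pays $100.80; OOP now $2,993.80.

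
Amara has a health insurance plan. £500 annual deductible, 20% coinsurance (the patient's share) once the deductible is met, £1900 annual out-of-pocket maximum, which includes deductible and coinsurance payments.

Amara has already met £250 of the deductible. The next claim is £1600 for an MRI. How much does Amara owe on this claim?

£250 of the £500 deductible is already met, leaving £250.
That leaves £1600 − £250 = £1350 for coinsurance.
Patient's 20% share of £1350 is £270.
So the patient owes £250 + £270 = £520 before any cap.
Cumulative spending £250 + £520 = £770 stays under the £1900 maximum.

£520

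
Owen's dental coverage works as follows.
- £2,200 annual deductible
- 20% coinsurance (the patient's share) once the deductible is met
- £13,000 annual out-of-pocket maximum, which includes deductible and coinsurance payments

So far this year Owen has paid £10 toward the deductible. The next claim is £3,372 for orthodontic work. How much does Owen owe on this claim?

£2,426.40

Remaining deductible: £2,200 − £10 = £2,190.
The remaining £1,182 (= £3,372 − £2,190) moves to coinsurance.
Patient's 20% share of £1,182 is £236.40.
That puts the patient's cost at £2,190 + £236.40 = £2,426.40 before any cap.
Cumulative spending £10 + £2,426.40 = £2,436.40 stays under the £13,000 maximum.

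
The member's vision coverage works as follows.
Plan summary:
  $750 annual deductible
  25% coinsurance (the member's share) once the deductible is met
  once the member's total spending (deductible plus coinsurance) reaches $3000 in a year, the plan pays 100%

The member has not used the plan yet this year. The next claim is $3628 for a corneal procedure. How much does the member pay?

Nothing has been paid toward the $750 deductible, so the first $750 of this charge is applied there.
The remaining $2878 (= $3628 − $750) moves to coinsurance.
25% of $2878 = $719.50 falls to the member.
So the member owes $750 + $719.50 = $1469.50 before any cap.
Year-to-date out-of-pocket becomes $0 + $1469.50 = $1469.50, still under the $3000 maximum, so no cap applies.

$1469.50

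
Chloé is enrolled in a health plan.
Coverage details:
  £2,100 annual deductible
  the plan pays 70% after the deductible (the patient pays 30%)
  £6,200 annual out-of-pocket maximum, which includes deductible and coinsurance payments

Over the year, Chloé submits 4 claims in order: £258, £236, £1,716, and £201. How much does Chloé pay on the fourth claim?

Claim 1 (£258): entire amount goes to the deductible. Patient owes £258 (running OOP £258).
Claim 2 (£236): all of it applies to the deductible. Cost to patient: £236. OOP to date £494.
Claim 3 (£1,716): £1,606 finishes the deductible; £110 goes to coinsurance; patient's 30% is £33. Patient pays £1,639; OOP now £2,133.
Claim 4 (£201): deductible met; 30% of £201 = £60.30. Patient pays £60.30; OOP now £2,193.30.

£60.30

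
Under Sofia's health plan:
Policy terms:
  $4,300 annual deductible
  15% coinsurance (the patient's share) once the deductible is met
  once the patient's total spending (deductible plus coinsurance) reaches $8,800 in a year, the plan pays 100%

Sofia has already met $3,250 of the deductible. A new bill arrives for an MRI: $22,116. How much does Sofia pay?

Remaining deductible: $4,300 − $3,250 = $1,050.
That leaves $22,116 − $1,050 = $21,066 for coinsurance.
Coinsurance: $21,066 × 15% = $3,159.90.
That puts the patient's cost at $1,050 + $3,159.90 = $4,209.90 before any cap.
Total out-of-pocket so far would be $3,250 + $4,209.90 = $7,459.90, below the $8,800 cap — no reduction.

$4,209.90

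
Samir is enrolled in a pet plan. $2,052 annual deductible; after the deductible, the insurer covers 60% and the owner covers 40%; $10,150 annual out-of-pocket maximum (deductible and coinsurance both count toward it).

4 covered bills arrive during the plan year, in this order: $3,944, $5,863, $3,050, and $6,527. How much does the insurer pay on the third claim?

$1,830

Claim 1 ($3,944): $2,052 finishes the deductible; $1,892 goes to coinsurance; coinsurance $1,892 × 40% = $756.80. Cost to owner: $2,808.80. OOP to date $2,808.80. Plan pays $3,944 − $2,808.80 = $1,135.20.
Claim 2 ($5,863): deductible met; 40% of $5,863 = $2,345.20. Owner owes $2,345.20 (running OOP $5,154). Insurer: $5,863 − $2,345.20 = $3,517.80.
Claim 3 ($3,050): deductible met; 40% of $3,050 = $1,220. Owner owes $1,220 (running OOP $6,374). Plan pays $3,050 − $1,220 = $1,830.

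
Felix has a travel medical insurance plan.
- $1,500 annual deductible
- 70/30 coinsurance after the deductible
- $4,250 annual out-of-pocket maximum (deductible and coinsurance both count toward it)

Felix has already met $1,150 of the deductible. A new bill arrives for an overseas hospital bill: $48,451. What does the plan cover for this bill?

$1,150 of the $1,500 deductible is already met, leaving $350.
That leaves $48,451 − $350 = $48,101 for coinsurance.
30% of $48,101 = $14,430.30 falls to the traveler.
That puts the traveler's cost at $350 + $14,430.30 = $14,780.30 before any cap.
Adding $14,780.30 to the $1,150 already spent would give $15,930.30, which exceeds the $4,250 cap; the traveler pays just $4,250 − $1,150 = $3,100.
Insurer pays the balance: $48,451 − $3,100 = $45,351.

$45,351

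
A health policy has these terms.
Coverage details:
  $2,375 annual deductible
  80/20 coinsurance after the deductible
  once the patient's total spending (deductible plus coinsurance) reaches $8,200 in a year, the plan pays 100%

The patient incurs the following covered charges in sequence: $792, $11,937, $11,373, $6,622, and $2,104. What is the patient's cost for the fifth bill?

Bill 1, $792: all of it applies to the deductible. Cost to patient: $792. OOP to date $792.
Bill 2, $11,937: deductible takes $1,583, $10,354 remains; 20% of $10,354 = $2,070.80. Patient owes $3,653.80 (running OOP $4,445.80).
Bill 3, $11,373: deductible met; 20% of $11,373 = $2,274.60. Patient pays $2,274.60; OOP now $6,720.40.
Bill 4, $6,622: 20% coinsurance on $6,622 = $1,324.40. Patient pays $1,324.40; OOP now $8,044.80.
Bill 5, $2,104: deductible met; 20% of $2,104 = $420.80. OOP would hit $8,465.60 > $8,200, so the cap limits the patient to $8,200 − $8,044.80 = $155.20.

$155.20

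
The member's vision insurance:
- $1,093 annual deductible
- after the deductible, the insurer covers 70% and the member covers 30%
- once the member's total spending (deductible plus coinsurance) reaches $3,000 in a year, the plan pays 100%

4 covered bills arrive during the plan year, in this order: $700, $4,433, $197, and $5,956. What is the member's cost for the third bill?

$59.10

Claim 1 ($700): fully absorbed by the deductible. Member pays $700; OOP now $700.
Claim 2 ($4,433): $393 to deductible, leaving $4,040; member's 30% is $1,212. Member pays $1,605; OOP now $2,305.
Claim 3 ($197): deductible met; 30% of $197 = $59.10. Cost to member: $59.10. OOP to date $2,364.10.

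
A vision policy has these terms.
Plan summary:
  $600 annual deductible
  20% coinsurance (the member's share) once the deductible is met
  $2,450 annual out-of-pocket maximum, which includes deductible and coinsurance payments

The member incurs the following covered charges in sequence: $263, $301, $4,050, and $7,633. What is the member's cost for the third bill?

Claim 1 ($263): fully absorbed by the deductible. Member pays $263; OOP now $263.
Claim 2 ($301): all of it applies to the deductible. Member owes $301 (running OOP $564).
Claim 3 ($4,050): deductible takes $36, $4,014 remains; member's 20% is $802.80. Member pays $838.80; OOP now $1,402.80.

$838.80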